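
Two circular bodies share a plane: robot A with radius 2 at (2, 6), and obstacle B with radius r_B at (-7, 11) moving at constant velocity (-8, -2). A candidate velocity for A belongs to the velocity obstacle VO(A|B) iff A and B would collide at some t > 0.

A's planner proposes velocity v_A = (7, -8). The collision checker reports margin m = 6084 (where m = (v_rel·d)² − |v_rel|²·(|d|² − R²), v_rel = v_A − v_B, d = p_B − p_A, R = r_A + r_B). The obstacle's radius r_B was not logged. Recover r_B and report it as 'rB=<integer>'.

m = 6084
d = (-9, 5);  v_rel = (15, -6),  |v_rel|² = 261
v_rel×d = (15)·(5) − (-6)·(-9) = 21
since m = R²·261 − 21²:  R² = (441 + 6084) / 261 = 25
R = √25 = 5  ⇒  r_B = 5 − 2 = 3

rB=3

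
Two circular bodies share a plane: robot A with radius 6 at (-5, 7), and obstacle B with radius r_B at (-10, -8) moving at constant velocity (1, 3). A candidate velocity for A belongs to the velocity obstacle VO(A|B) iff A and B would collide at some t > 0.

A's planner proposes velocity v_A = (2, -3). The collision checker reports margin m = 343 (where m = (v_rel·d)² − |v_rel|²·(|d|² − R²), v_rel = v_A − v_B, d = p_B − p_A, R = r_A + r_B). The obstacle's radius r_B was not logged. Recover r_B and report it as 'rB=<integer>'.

m = 343
d = (-5, -15);  v_rel = (1, -6),  |v_rel|² = 37
v_rel×d = (1)·(-15) − (-6)·(-5) = -45
since m = R²·37 − (-45)²:  R² = (2025 + 343) / 37 = 64
R = √64 = 8  ⇒  r_B = 8 − 6 = 2

rB=2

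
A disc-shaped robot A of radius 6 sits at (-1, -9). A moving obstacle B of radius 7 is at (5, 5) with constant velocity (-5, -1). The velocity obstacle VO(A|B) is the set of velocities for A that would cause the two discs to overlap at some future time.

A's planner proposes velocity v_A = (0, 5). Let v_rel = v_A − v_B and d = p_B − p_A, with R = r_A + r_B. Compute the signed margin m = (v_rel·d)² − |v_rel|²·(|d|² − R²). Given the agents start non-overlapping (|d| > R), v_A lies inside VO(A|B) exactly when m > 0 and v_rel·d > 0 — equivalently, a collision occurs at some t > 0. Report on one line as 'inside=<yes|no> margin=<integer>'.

d = (6, 14),  |d|² = 232;  R = 6+7 = 13,  c = 232−13² = 63
v_rel = (5, 6),  |v_rel|² = 61;  v_rel·d = (5)·(6) + (6)·(14) = 114
61·t² − 228·t + 63 = 0  ⇒  m = 114² − 61·63 = 9153
m = 9153 > 0,  v_rel·d = 114 > 0  ⇒  inside

inside=yes margin=9153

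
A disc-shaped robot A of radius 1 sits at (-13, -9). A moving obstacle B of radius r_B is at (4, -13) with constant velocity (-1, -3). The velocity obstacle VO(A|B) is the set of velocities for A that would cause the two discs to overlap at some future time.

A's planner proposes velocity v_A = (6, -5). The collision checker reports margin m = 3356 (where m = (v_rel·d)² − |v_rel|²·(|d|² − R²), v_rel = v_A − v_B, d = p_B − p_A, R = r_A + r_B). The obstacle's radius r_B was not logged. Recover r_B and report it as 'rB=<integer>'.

m = 3356
d = (17, -4);  v_rel = (7, -2),  |v_rel|² = 53
v_rel×d = (7)·(-4) − (-2)·(17) = 6
since m = R²·53 − 6²:  R² = (36 + 3356) / 53 = 64
R = √64 = 8  ⇒  r_B = 8 − 1 = 7

rB=7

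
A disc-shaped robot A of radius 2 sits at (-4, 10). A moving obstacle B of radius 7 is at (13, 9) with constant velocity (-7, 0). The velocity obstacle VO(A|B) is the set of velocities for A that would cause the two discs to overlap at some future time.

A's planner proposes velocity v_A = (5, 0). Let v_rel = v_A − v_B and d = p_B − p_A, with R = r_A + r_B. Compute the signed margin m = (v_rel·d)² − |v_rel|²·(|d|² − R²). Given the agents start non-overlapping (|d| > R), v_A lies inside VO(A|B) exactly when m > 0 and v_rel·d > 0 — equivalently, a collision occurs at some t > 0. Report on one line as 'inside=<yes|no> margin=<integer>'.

d = (17, -1),  |d|² = 290;  R = 2+7 = 9,  c = 290−9² = 209
v_rel = (12, 0),  |v_rel|² = 144;  v_rel·d = (12)·(17) + (0)·(-1) = 204
144·t² − 408·t + 209 = 0  ⇒  m = 204² − 144·209 = 11520
m = 11520 > 0,  v_rel·d = 204 > 0  ⇒  inside

inside=yes margin=11520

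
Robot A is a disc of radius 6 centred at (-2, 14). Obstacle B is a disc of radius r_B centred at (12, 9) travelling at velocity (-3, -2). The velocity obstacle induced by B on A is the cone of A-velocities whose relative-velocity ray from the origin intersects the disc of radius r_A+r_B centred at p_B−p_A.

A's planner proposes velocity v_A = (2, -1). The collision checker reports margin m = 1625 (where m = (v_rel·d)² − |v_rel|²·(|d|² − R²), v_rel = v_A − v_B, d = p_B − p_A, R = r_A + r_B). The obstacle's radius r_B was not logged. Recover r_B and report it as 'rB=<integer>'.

m = 1625
d = (14, -5);  v_rel = (5, 1),  |v_rel|² = 26
v_rel×d = (5)·(-5) − (1)·(14) = -39
since m = R²·26 − (-39)²:  R² = (1521 + 1625) / 26 = 121
R = √121 = 11  ⇒  r_B = 11 − 6 = 5

rB=5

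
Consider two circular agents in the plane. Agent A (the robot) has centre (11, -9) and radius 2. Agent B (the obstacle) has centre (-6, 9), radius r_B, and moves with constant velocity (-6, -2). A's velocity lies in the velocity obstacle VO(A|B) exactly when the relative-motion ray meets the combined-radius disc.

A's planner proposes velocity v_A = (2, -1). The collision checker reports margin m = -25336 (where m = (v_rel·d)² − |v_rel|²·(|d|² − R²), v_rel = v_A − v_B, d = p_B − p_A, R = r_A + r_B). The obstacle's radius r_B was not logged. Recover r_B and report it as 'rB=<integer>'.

m = -25336
d = (-17, 18);  v_rel = (8, 1),  |v_rel|² = 65
v_rel×d = (8)·(18) − (1)·(-17) = 161
since m = R²·65 − 161²:  R² = (25921 + -25336) / 65 = 9
R = √9 = 3  ⇒  r_B = 3 − 2 = 1

rB=1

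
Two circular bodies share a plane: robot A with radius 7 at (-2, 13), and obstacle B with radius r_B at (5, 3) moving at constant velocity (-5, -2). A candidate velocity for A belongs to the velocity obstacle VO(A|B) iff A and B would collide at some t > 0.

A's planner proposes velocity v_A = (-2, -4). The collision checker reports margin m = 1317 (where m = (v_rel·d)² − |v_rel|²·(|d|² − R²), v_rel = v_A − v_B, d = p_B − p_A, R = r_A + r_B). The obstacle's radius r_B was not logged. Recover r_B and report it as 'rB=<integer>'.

m = 1317
d = (7, -10);  v_rel = (3, -2),  |v_rel|² = 13
v_rel×d = (3)·(-10) − (-2)·(7) = -16
since m = R²·13 − (-16)²:  R² = (256 + 1317) / 13 = 121
R = √121 = 11  ⇒  r_B = 11 − 7 = 4

rB=4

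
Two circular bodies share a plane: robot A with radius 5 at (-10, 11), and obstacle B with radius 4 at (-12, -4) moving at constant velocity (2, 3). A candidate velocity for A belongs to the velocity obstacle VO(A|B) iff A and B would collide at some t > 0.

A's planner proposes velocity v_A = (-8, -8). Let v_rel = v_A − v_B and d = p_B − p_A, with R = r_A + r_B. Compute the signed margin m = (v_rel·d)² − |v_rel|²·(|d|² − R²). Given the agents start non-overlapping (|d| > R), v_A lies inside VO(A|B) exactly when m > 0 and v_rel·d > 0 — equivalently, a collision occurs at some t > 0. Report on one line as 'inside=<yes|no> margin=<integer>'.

d = (-2, -15),  |d|² = 229;  R = 5+4 = 9,  c = 229−9² = 148
v_rel = (-10, -11),  |v_rel|² = 221;  v_rel·d = (-10)·(-2) + (-11)·(-15) = 185
221·t² − 370·t + 148 = 0  ⇒  m = 185² − 221·148 = 1517
m = 1517 > 0,  v_rel·d = 185 > 0  ⇒  inside

inside=yes margin=1517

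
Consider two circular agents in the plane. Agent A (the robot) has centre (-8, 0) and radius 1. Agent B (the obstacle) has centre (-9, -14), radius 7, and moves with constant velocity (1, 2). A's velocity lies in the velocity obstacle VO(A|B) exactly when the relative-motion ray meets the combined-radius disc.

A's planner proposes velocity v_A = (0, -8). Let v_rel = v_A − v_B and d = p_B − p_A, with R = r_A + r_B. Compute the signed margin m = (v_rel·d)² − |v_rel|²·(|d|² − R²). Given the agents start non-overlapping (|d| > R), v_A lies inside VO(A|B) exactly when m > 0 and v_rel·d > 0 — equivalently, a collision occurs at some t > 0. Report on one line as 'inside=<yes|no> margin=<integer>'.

d = (-1, -14),  |d|² = 197;  R = 1+7 = 8,  c = 197−8² = 133
v_rel = (-1, -10),  |v_rel|² = 101;  v_rel·d = (-1)·(-1) + (-10)·(-14) = 141
101·t² − 282·t + 133 = 0  ⇒  m = 141² − 101·133 = 6448
m = 6448 > 0,  v_rel·d = 141 > 0  ⇒  inside

inside=yes margin=6448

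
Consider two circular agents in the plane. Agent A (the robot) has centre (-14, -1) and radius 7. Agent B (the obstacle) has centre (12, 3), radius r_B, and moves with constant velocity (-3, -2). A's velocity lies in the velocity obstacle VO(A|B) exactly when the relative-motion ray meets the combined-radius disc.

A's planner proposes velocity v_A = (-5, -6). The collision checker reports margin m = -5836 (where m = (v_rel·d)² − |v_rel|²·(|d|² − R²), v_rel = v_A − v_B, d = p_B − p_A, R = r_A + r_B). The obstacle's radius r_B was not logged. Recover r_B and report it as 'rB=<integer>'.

m = -5836
d = (26, 4);  v_rel = (-2, -4),  |v_rel|² = 20
v_rel×d = (-2)·(4) − (-4)·(26) = 96
since m = R²·20 − 96²:  R² = (9216 + -5836) / 20 = 169
R = √169 = 13  ⇒  r_B = 13 − 7 = 6

rB=6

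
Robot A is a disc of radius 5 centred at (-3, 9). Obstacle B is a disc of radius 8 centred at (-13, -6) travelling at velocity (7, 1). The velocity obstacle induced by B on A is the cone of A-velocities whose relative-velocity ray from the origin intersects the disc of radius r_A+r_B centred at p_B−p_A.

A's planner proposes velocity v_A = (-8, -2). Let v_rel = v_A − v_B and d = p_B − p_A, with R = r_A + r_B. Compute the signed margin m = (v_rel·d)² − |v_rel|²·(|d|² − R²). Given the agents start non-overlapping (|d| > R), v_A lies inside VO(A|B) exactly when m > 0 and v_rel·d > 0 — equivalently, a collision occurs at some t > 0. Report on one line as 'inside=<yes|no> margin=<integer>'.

d = (-10, -15),  |d|² = 325;  R = 5+8 = 13,  c = 325−13² = 156
v_rel = (-15, -3),  |v_rel|² = 234;  v_rel·d = (-15)·(-10) + (-3)·(-15) = 195
234·t² − 390·t + 156 = 0  ⇒  m = 195² − 234·156 = 1521
m = 1521 > 0,  v_rel·d = 195 > 0  ⇒  inside

inside=yes margin=1521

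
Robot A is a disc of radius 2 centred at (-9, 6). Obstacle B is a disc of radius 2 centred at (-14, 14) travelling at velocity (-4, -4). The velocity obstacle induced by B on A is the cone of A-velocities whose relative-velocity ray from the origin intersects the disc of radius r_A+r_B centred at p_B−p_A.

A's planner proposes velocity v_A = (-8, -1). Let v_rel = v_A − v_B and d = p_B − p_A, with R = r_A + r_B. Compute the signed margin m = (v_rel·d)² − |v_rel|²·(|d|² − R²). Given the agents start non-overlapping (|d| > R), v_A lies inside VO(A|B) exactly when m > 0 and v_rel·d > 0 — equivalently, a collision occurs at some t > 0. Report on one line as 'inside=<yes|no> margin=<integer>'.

d = (-5, 8),  |d|² = 89;  R = 2+2 = 4,  c = 89−4² = 73
v_rel = (-4, 3),  |v_rel|² = 25;  v_rel·d = (-4)·(-5) + (3)·(8) = 44
25·t² − 88·t + 73 = 0  ⇒  m = 44² − 25·73 = 111
m = 111 > 0,  v_rel·d = 44 > 0  ⇒  inside

inside=yes margin=111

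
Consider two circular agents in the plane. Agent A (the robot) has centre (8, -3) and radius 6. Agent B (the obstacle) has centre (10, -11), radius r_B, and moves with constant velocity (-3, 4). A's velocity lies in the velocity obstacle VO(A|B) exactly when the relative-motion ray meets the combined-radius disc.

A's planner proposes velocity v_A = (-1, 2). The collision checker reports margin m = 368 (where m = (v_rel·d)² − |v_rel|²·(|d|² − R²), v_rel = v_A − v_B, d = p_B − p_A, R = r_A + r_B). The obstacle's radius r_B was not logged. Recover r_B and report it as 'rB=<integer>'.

m = 368
d = (2, -8);  v_rel = (2, -2),  |v_rel|² = 8
v_rel×d = (2)·(-8) − (-2)·(2) = -12
since m = R²·8 − (-12)²:  R² = (144 + 368) / 8 = 64
R = √64 = 8  ⇒  r_B = 8 − 6 = 2

rB=2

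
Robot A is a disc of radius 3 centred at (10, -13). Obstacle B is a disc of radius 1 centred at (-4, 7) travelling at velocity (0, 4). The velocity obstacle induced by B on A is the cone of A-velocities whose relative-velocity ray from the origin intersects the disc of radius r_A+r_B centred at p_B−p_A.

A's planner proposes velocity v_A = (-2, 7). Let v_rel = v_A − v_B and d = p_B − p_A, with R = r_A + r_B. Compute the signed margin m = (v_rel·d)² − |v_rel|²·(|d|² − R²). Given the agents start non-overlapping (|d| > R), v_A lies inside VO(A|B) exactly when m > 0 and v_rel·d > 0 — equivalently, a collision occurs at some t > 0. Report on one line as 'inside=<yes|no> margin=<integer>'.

d = (-14, 20),  |d|² = 596;  R = 3+1 = 4,  c = 596−4² = 580
v_rel = (-2, 3),  |v_rel|² = 13;  v_rel·d = (-2)·(-14) + (3)·(20) = 88
13·t² − 176·t + 580 = 0  ⇒  m = 88² − 13·580 = 204
m = 204 > 0,  v_rel·d = 88 > 0  ⇒  inside

inside=yes margin=204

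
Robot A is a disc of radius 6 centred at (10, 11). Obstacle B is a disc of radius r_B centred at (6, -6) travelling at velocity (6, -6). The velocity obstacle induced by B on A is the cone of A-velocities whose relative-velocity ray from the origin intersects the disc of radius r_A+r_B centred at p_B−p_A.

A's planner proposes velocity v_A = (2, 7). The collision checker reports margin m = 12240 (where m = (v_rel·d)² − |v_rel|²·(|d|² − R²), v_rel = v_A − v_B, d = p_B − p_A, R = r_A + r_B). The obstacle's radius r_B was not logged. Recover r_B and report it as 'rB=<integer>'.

m = 12240
d = (-4, -17);  v_rel = (-4, 13),  |v_rel|² = 185
v_rel×d = (-4)·(-17) − (13)·(-4) = 120
since m = R²·185 − 120²:  R² = (14400 + 12240) / 185 = 144
R = √144 = 12  ⇒  r_B = 12 − 6 = 6

rB=6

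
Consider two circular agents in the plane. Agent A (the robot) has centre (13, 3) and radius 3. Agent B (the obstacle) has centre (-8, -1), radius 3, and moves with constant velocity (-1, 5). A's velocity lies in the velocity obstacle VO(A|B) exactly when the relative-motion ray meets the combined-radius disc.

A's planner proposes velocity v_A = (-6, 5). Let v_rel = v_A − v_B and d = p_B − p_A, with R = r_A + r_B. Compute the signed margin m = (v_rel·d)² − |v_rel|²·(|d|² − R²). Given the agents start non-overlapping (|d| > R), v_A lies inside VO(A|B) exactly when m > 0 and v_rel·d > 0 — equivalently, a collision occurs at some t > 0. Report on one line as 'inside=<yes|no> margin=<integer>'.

d = (-21, -4),  |d|² = 457;  R = 3+3 = 6,  c = 457−6² = 421
v_rel = (-5, 0),  |v_rel|² = 25;  v_rel·d = (-5)·(-21) + (0)·(-4) = 105
25·t² − 210·t + 421 = 0  ⇒  m = 105² − 25·421 = 500
m = 500 > 0,  v_rel·d = 105 > 0  ⇒  inside

inside=yes margin=500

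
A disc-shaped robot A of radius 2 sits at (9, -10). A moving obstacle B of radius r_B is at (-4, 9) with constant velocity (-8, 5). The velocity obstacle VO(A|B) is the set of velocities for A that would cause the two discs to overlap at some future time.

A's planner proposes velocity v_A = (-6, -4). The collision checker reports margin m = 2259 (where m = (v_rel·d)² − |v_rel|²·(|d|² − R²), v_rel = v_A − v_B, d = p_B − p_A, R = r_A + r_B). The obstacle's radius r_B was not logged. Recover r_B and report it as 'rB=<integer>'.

m = 2259
d = (-13, 19);  v_rel = (2, -9),  |v_rel|² = 85
v_rel×d = (2)·(19) − (-9)·(-13) = -79
since m = R²·85 − (-79)²:  R² = (6241 + 2259) / 85 = 100
R = √100 = 10  ⇒  r_B = 10 − 2 = 8

rB=8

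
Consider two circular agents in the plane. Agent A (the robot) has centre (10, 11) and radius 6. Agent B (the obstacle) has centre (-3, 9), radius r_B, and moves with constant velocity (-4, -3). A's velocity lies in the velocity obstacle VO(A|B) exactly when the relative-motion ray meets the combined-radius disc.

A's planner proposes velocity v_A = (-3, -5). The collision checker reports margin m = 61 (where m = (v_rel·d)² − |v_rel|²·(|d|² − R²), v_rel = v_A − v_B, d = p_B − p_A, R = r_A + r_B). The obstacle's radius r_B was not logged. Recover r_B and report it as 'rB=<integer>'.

m = 61
d = (-13, -2);  v_rel = (1, -2),  |v_rel|² = 5
v_rel×d = (1)·(-2) − (-2)·(-13) = -28
since m = R²·5 − (-28)²:  R² = (784 + 61) / 5 = 169
R = √169 = 13  ⇒  r_B = 13 − 6 = 7

rB=7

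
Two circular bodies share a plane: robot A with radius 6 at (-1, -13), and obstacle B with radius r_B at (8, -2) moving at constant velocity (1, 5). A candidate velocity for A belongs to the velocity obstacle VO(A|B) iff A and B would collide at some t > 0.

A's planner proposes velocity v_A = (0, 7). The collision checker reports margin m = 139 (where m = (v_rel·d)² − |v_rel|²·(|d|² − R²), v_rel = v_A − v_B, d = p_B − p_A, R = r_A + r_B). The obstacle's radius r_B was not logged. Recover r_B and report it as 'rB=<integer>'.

m = 139
d = (9, 11);  v_rel = (-1, 2),  |v_rel|² = 5
v_rel×d = (-1)·(11) − (2)·(9) = -29
since m = R²·5 − (-29)²:  R² = (841 + 139) / 5 = 196
R = √196 = 14  ⇒  r_B = 14 − 6 = 8

rB=8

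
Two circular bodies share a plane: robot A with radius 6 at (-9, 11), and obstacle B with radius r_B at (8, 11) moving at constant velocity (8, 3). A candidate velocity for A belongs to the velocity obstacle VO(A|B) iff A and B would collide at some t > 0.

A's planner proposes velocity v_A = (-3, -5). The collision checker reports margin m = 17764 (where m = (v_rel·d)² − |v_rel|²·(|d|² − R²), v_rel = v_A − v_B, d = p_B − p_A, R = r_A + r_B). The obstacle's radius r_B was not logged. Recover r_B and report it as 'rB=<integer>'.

m = 17764
d = (17, 0);  v_rel = (-11, -8),  |v_rel|² = 185
v_rel×d = (-11)·(0) − (-8)·(17) = 136
since m = R²·185 − 136²:  R² = (18496 + 17764) / 185 = 196
R = √196 = 14  ⇒  r_B = 14 − 6 = 8

rB=8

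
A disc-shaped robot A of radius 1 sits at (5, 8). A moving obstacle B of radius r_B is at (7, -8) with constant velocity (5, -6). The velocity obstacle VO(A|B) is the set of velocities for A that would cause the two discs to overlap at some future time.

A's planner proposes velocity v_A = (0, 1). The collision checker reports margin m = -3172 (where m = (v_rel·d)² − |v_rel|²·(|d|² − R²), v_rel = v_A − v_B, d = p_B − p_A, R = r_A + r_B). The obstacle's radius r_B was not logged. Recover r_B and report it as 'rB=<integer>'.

m = -3172
d = (2, -16);  v_rel = (-5, 7),  |v_rel|² = 74
v_rel×d = (-5)·(-16) − (7)·(2) = 66
since m = R²·74 − 66²:  R² = (4356 + -3172) / 74 = 16
R = √16 = 4  ⇒  r_B = 4 − 1 = 3

rB=3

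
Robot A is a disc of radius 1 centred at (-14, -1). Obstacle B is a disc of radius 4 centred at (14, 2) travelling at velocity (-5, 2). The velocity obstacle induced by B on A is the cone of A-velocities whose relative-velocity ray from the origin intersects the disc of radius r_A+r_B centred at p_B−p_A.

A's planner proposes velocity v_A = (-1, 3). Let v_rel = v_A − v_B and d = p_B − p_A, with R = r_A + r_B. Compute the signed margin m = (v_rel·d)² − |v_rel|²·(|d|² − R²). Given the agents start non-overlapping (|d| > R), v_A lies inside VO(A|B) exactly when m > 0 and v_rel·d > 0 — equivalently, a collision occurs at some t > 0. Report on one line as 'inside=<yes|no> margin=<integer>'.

d = (28, 3),  |d|² = 793;  R = 1+4 = 5,  c = 793−5² = 768
v_rel = (4, 1),  |v_rel|² = 17;  v_rel·d = (4)·(28) + (1)·(3) = 115
17·t² − 230·t + 768 = 0  ⇒  m = 115² − 17·768 = 169
m = 169 > 0,  v_rel·d = 115 > 0  ⇒  inside

inside=yes margin=169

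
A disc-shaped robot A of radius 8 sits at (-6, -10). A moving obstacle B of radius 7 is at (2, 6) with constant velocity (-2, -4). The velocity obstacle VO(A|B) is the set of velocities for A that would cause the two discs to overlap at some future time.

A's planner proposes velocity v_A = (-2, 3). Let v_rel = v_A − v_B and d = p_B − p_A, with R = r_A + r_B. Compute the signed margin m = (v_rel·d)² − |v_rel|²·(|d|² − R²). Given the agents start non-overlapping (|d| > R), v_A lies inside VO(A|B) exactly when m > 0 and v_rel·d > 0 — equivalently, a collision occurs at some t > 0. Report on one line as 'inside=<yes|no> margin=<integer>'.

d = (8, 16),  |d|² = 320;  R = 8+7 = 15,  c = 320−15² = 95
v_rel = (0, 7),  |v_rel|² = 49;  v_rel·d = (0)·(8) + (7)·(16) = 112
49·t² − 224·t + 95 = 0  ⇒  m = 112² − 49·95 = 7889
m = 7889 > 0,  v_rel·d = 112 > 0  ⇒  inside

inside=yes margin=7889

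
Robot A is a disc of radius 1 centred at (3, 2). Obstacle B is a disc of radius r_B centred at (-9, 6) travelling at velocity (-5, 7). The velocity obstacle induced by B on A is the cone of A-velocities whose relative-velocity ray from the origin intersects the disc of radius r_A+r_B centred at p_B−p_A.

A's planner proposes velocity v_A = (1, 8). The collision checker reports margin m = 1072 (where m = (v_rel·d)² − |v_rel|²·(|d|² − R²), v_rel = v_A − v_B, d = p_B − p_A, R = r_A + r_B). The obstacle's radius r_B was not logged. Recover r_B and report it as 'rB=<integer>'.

m = 1072
d = (-12, 4);  v_rel = (6, 1),  |v_rel|² = 37
v_rel×d = (6)·(4) − (1)·(-12) = 36
since m = R²·37 − 36²:  R² = (1296 + 1072) / 37 = 64
R = √64 = 8  ⇒  r_B = 8 − 1 = 7

rB=7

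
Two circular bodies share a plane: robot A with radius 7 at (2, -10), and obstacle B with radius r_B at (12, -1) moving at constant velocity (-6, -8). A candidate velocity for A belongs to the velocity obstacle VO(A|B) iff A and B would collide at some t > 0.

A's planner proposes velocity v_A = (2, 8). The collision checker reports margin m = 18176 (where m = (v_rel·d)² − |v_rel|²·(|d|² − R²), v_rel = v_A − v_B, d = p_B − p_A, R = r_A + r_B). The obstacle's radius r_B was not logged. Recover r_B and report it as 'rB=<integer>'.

m = 18176
d = (10, 9);  v_rel = (8, 16),  |v_rel|² = 320
v_rel×d = (8)·(9) − (16)·(10) = -88
since m = R²·320 − (-88)²:  R² = (7744 + 18176) / 320 = 81
R = √81 = 9  ⇒  r_B = 9 − 7 = 2

rB=2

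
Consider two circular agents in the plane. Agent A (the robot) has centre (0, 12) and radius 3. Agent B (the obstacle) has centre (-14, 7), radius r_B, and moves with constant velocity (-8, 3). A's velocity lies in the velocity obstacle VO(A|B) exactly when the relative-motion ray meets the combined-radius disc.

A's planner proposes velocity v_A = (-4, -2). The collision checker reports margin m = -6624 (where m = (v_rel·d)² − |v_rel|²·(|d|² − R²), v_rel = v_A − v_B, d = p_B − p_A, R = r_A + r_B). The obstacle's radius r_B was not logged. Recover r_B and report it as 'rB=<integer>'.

m = -6624
d = (-14, -5);  v_rel = (4, -5),  |v_rel|² = 41
v_rel×d = (4)·(-5) − (-5)·(-14) = -90
since m = R²·41 − (-90)²:  R² = (8100 + -6624) / 41 = 36
R = √36 = 6  ⇒  r_B = 6 − 3 = 3

rB=3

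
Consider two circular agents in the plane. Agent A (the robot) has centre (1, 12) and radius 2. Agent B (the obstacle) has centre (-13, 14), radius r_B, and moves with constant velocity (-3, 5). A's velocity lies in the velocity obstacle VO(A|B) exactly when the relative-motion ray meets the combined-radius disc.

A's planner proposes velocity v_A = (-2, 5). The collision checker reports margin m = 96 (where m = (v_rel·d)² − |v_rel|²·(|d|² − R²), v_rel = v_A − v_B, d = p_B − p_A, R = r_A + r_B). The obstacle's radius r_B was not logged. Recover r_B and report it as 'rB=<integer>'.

m = 96
d = (-14, 2);  v_rel = (1, 0),  |v_rel|² = 1
v_rel×d = (1)·(2) − (0)·(-14) = 2
since m = R²·1 − 2²:  R² = (4 + 96) / 1 = 100
R = √100 = 10  ⇒  r_B = 10 − 2 = 8

rB=8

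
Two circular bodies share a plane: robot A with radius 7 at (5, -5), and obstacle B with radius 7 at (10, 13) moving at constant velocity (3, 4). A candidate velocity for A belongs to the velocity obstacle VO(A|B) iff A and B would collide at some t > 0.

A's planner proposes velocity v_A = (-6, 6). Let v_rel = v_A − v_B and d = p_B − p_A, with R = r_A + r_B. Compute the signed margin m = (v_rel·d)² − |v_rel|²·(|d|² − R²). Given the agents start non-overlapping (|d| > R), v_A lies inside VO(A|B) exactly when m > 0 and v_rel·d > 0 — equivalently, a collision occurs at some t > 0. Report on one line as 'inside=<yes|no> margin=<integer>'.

d = (5, 18),  |d|² = 349;  R = 7+7 = 14,  c = 349−14² = 153
v_rel = (-9, 2),  |v_rel|² = 85;  v_rel·d = (-9)·(5) + (2)·(18) = -9
85·t² + 18·t + 153 = 0  ⇒  m = (-9)² − 85·153 = -12924
m = -12924 < 0,  v_rel·d = -9 < 0  ⇒  outside

inside=no margin=-12924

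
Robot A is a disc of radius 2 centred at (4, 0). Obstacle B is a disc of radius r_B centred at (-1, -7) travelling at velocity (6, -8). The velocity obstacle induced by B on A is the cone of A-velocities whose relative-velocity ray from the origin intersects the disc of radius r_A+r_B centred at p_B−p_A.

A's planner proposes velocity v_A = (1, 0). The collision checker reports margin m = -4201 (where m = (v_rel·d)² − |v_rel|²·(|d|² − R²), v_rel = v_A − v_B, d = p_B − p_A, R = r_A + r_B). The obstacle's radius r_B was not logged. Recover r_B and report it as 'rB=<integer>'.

m = -4201
d = (-5, -7);  v_rel = (-5, 8),  |v_rel|² = 89
v_rel×d = (-5)·(-7) − (8)·(-5) = 75
since m = R²·89 − 75²:  R² = (5625 + -4201) / 89 = 16
R = √16 = 4  ⇒  r_B = 4 − 2 = 2

rB=2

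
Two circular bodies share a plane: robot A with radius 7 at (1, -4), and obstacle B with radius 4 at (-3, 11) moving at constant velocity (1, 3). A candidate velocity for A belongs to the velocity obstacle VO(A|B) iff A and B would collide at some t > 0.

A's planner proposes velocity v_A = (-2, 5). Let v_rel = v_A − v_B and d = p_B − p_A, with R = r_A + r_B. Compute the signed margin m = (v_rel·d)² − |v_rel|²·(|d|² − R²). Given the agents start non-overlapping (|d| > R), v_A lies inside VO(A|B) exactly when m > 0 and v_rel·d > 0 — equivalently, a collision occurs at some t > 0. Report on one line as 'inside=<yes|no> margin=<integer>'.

d = (-4, 15),  |d|² = 241;  R = 7+4 = 11,  c = 241−11² = 120
v_rel = (-3, 2),  |v_rel|² = 13;  v_rel·d = (-3)·(-4) + (2)·(15) = 42
13·t² − 84·t + 120 = 0  ⇒  m = 42² − 13·120 = 204
m = 204 > 0,  v_rel·d = 42 > 0  ⇒  inside

inside=yes margin=204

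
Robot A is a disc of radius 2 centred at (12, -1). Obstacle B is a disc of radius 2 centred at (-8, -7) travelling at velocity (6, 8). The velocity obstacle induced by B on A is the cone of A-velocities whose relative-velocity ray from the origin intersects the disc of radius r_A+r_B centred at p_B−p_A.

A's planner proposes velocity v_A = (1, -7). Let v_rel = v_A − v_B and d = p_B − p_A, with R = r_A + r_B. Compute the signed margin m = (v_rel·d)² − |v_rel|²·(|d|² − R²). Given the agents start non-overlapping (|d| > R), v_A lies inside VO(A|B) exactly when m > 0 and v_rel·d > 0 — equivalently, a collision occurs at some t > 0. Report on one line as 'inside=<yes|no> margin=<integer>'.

d = (-20, -6),  |d|² = 436;  R = 2+2 = 4,  c = 436−4² = 420
v_rel = (-5, -15),  |v_rel|² = 250;  v_rel·d = (-5)·(-20) + (-15)·(-6) = 190
250·t² − 380·t + 420 = 0  ⇒  m = 190² − 250·420 = -68900
m = -68900 < 0,  v_rel·d = 190 > 0  ⇒  outside

inside=no margin=-68900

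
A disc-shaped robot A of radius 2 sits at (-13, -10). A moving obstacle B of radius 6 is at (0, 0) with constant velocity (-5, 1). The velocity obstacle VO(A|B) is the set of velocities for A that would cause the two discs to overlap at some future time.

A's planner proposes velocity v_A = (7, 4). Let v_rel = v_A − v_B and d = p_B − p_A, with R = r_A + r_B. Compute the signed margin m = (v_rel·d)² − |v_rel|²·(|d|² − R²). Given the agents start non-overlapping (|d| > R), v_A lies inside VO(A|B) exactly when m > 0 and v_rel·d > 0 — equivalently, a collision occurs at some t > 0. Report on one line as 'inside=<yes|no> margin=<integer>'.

d = (13, 10),  |d|² = 269;  R = 2+6 = 8,  c = 269−8² = 205
v_rel = (12, 3),  |v_rel|² = 153;  v_rel·d = (12)·(13) + (3)·(10) = 186
153·t² − 372·t + 205 = 0  ⇒  m = 186² − 153·205 = 3231
m = 3231 > 0,  v_rel·d = 186 > 0  ⇒  inside

inside=yes margin=3231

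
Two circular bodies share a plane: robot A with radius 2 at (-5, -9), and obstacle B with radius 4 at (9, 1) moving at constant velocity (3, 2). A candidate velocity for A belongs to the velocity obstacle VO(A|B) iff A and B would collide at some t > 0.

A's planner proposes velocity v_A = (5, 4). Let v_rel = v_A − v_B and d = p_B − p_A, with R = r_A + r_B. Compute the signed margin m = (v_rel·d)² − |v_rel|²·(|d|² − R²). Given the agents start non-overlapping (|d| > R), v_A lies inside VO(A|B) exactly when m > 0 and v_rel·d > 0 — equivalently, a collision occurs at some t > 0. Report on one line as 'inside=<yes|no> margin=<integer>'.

d = (14, 10),  |d|² = 296;  R = 2+4 = 6,  c = 296−6² = 260
v_rel = (2, 2),  |v_rel|² = 8;  v_rel·d = (2)·(14) + (2)·(10) = 48
8·t² − 96·t + 260 = 0  ⇒  m = 48² − 8·260 = 224
m = 224 > 0,  v_rel·d = 48 > 0  ⇒  inside

inside=yes margin=224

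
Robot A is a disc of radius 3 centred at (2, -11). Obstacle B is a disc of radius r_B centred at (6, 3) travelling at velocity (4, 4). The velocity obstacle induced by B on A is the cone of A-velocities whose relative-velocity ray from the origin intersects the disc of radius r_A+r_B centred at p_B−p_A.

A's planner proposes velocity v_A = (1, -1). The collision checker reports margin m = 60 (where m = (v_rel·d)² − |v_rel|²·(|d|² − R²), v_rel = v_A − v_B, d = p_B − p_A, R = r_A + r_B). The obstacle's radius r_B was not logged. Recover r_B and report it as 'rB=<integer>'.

m = 60
d = (4, 14);  v_rel = (-3, -5),  |v_rel|² = 34
v_rel×d = (-3)·(14) − (-5)·(4) = -22
since m = R²·34 − (-22)²:  R² = (484 + 60) / 34 = 16
R = √16 = 4  ⇒  r_B = 4 − 3 = 1

rB=1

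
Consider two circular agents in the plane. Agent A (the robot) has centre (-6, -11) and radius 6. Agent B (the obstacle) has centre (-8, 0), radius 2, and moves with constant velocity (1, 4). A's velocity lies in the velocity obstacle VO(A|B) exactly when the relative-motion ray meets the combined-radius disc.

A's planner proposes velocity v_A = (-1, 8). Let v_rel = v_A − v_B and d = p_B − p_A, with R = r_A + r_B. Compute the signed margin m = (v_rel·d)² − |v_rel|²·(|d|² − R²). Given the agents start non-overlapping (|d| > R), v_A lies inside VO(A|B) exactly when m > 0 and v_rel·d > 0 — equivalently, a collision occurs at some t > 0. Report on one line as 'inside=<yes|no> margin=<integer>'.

d = (-2, 11),  |d|² = 125;  R = 6+2 = 8,  c = 125−8² = 61
v_rel = (-2, 4),  |v_rel|² = 20;  v_rel·d = (-2)·(-2) + (4)·(11) = 48
20·t² − 96·t + 61 = 0  ⇒  m = 48² − 20·61 = 1084
m = 1084 > 0,  v_rel·d = 48 > 0  ⇒  inside

inside=yes margin=1084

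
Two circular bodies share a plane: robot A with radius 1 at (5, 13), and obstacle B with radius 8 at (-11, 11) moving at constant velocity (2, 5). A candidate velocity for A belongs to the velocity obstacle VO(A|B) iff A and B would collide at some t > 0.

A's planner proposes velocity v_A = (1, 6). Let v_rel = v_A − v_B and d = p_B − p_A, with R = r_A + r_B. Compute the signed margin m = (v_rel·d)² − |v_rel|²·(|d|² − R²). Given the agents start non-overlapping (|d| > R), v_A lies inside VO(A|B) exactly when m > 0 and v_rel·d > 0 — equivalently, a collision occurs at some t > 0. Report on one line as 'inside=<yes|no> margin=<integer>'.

d = (-16, -2),  |d|² = 260;  R = 1+8 = 9,  c = 260−9² = 179
v_rel = (-1, 1),  |v_rel|² = 2;  v_rel·d = (-1)·(-16) + (1)·(-2) = 14
2·t² − 28·t + 179 = 0  ⇒  m = 14² − 2·179 = -162
m = -162 < 0,  v_rel·d = 14 > 0  ⇒  outside

inside=no margin=-162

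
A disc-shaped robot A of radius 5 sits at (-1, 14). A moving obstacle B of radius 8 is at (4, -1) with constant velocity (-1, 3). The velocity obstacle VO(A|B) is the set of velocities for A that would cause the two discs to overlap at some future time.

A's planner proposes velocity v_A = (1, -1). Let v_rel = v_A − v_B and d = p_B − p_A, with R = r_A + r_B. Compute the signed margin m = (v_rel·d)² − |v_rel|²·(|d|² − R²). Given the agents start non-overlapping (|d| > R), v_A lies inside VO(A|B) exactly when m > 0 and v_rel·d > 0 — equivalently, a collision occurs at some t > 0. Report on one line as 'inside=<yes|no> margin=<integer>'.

d = (5, -15),  |d|² = 250;  R = 5+8 = 13,  c = 250−13² = 81
v_rel = (2, -4),  |v_rel|² = 20;  v_rel·d = (2)·(5) + (-4)·(-15) = 70
20·t² − 140·t + 81 = 0  ⇒  m = 70² − 20·81 = 3280
m = 3280 > 0,  v_rel·d = 70 > 0  ⇒  inside

inside=yes margin=3280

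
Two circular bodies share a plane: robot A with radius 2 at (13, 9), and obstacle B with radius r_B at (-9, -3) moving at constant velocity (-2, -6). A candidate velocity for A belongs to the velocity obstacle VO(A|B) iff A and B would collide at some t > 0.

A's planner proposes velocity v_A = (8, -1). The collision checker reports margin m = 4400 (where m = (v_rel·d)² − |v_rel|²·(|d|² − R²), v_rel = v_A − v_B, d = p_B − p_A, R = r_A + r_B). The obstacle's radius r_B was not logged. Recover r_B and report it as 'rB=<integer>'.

m = 4400
d = (-22, -12);  v_rel = (10, 5),  |v_rel|² = 125
v_rel×d = (10)·(-12) − (5)·(-22) = -10
since m = R²·125 − (-10)²:  R² = (100 + 4400) / 125 = 36
R = √36 = 6  ⇒  r_B = 6 − 2 = 4

rB=4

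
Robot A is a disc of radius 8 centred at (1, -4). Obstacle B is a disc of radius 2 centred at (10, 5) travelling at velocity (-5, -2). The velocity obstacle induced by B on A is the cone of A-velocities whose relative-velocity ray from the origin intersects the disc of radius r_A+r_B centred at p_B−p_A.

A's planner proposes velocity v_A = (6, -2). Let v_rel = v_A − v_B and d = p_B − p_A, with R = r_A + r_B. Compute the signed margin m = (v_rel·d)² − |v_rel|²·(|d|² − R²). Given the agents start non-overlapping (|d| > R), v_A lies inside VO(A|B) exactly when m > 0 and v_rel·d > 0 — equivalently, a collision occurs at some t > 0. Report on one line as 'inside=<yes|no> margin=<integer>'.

d = (9, 9),  |d|² = 162;  R = 8+2 = 10,  c = 162−10² = 62
v_rel = (11, 0),  |v_rel|² = 121;  v_rel·d = (11)·(9) + (0)·(9) = 99
121·t² − 198·t + 62 = 0  ⇒  m = 99² − 121·62 = 2299
m = 2299 > 0,  v_rel·d = 99 > 0  ⇒  inside

inside=yes margin=2299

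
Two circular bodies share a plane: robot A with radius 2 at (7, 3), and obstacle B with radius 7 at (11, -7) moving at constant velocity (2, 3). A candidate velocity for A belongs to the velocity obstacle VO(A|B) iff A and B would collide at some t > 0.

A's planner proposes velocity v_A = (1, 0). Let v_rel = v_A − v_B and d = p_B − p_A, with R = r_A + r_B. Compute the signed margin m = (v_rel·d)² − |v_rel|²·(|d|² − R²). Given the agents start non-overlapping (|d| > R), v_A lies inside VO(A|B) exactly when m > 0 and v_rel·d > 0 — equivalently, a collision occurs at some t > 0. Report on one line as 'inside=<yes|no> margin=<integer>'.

d = (4, -10),  |d|² = 116;  R = 2+7 = 9,  c = 116−9² = 35
v_rel = (-1, -3),  |v_rel|² = 10;  v_rel·d = (-1)·(4) + (-3)·(-10) = 26
10·t² − 52·t + 35 = 0  ⇒  m = 26² − 10·35 = 326
m = 326 > 0,  v_rel·d = 26 > 0  ⇒  inside

inside=yes margin=326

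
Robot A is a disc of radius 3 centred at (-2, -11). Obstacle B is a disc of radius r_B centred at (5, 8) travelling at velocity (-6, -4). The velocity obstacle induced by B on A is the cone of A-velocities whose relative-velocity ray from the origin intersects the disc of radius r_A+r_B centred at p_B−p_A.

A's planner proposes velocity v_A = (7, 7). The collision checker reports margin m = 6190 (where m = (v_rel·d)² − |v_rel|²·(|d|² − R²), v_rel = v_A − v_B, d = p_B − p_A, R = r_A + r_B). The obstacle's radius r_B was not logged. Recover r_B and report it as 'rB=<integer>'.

m = 6190
d = (7, 19);  v_rel = (13, 11),  |v_rel|² = 290
v_rel×d = (13)·(19) − (11)·(7) = 170
since m = R²·290 − 170²:  R² = (28900 + 6190) / 290 = 121
R = √121 = 11  ⇒  r_B = 11 − 3 = 8

rB=8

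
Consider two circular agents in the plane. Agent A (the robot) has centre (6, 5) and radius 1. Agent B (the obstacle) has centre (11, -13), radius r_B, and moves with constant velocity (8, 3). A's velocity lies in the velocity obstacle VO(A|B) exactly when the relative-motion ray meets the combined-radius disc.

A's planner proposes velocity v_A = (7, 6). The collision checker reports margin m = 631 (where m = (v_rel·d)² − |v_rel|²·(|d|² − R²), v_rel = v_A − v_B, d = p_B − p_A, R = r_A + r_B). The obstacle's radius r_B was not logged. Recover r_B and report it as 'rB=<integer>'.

m = 631
d = (5, -18);  v_rel = (-1, 3),  |v_rel|² = 10
v_rel×d = (-1)·(-18) − (3)·(5) = 3
since m = R²·10 − 3²:  R² = (9 + 631) / 10 = 64
R = √64 = 8  ⇒  r_B = 8 − 1 = 7

rB=7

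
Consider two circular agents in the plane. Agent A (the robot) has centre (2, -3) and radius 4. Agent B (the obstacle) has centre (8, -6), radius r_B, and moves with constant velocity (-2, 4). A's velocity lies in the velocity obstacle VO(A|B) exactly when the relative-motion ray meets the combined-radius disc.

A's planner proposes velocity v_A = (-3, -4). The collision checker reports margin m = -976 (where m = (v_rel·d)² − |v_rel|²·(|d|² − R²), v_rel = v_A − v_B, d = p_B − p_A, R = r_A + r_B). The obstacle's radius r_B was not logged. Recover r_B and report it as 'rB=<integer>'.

m = -976
d = (6, -3);  v_rel = (-1, -8),  |v_rel|² = 65
v_rel×d = (-1)·(-3) − (-8)·(6) = 51
since m = R²·65 − 51²:  R² = (2601 + -976) / 65 = 25
R = √25 = 5  ⇒  r_B = 5 − 4 = 1

rB=1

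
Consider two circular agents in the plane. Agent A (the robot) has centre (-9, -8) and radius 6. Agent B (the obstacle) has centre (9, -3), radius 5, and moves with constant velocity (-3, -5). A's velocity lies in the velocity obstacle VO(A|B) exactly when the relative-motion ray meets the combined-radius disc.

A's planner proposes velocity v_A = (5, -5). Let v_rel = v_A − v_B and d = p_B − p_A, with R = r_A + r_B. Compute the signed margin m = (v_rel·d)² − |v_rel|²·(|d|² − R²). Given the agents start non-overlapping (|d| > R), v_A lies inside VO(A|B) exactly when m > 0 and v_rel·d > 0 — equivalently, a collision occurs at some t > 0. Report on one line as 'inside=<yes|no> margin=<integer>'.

d = (18, 5),  |d|² = 349;  R = 6+5 = 11,  c = 349−11² = 228
v_rel = (8, 0),  |v_rel|² = 64;  v_rel·d = (8)·(18) + (0)·(5) = 144
64·t² − 288·t + 228 = 0  ⇒  m = 144² − 64·228 = 6144
m = 6144 > 0,  v_rel·d = 144 > 0  ⇒  inside

inside=yes margin=6144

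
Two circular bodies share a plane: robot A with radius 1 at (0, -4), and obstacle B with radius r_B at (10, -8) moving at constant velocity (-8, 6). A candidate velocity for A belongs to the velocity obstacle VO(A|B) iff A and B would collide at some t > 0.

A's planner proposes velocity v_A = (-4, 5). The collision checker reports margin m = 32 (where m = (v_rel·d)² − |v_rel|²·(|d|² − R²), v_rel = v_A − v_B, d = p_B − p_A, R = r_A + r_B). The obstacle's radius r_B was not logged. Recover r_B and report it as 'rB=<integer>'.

m = 32
d = (10, -4);  v_rel = (4, -1),  |v_rel|² = 17
v_rel×d = (4)·(-4) − (-1)·(10) = -6
since m = R²·17 − (-6)²:  R² = (36 + 32) / 17 = 4
R = √4 = 2  ⇒  r_B = 2 − 1 = 1

rB=1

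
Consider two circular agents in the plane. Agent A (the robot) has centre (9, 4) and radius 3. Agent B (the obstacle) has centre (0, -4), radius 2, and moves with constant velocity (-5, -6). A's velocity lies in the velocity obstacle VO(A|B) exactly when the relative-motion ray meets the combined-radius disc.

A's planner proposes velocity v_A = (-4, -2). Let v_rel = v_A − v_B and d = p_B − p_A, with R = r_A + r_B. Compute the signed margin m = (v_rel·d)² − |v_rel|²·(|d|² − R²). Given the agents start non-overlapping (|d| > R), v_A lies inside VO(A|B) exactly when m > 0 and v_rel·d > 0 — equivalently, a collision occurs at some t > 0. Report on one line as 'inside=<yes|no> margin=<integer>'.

d = (-9, -8),  |d|² = 145;  R = 3+2 = 5,  c = 145−5² = 120
v_rel = (1, 4),  |v_rel|² = 17;  v_rel·d = (1)·(-9) + (4)·(-8) = -41
17·t² + 82·t + 120 = 0  ⇒  m = (-41)² − 17·120 = -359
m = -359 < 0,  v_rel·d = -41 < 0  ⇒  outside

inside=no margin=-359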